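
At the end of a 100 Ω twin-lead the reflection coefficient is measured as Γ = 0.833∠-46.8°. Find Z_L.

Z_L = Z_0·(1 + Γ)/(1 − Γ) = 100·(1.57 − j0.607)/(0.43 + j0.607)

Z_L ≈ 55.3 − j219 Ω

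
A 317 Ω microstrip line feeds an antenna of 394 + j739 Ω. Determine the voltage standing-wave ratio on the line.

Γ = (Z_L − Z_0)/(Z_L + Z_0) = (77 + j739)/(711 + j739)
|Γ| = 743/1030 = 0.725
VSWR = (1 + |Γ|)/(1 − |Γ|) = 1.72/0.275

VSWR ≈ 6.26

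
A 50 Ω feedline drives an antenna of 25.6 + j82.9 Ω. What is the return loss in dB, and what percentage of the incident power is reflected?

RL ≈ 2.27 dB; 59.3% of incident power reflected

Γ = (-24.4 + j82.9)/(75.6 + j82.9), |Γ| = 0.77
RL = −20·log₁₀(0.77) = 2.27 dB
P_refl/P_inc = |Γ|² = 0.593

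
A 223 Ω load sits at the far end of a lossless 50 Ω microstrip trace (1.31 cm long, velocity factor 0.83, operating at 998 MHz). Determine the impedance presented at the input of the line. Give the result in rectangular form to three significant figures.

λ = v/f = 0.83·c / 998 MHz = 0.249 m
βl = 2π·l/λ = 2π × 0.0525 = 18.9°
tan(βl) = tan(18.9°) = 0.342
Z_in = Z_0·(Z_L + jZ_0·tanβl)/(Z_0 + jZ_L·tanβl)
     = 50·(223 + j17.1)/(50 + j76.4)

Z_in ≈ 74.8 − j97.1 Ω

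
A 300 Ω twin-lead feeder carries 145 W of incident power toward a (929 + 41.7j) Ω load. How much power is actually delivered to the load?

|Γ| = |(629 + j41.7)/(1229 + j41.7)| = 0.513
|Γ|² = 0.263
P_refl = |Γ|²·P_inc = 38.1 W, P_del = (1 − |Γ|²)·P_inc = 107 W

P_delivered ≈ 107 W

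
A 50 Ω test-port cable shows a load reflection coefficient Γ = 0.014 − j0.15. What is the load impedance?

Z_L ≈ 49.1 − j15.1 Ω

Z_L = Z_0·(1 + Γ)/(1 − Γ) = 50·(1.01 − j0.15)/(0.986 + j0.15)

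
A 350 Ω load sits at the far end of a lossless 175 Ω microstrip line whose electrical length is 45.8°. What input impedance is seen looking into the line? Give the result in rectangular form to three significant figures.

Z_in ≈ 138 − j103 Ω

tan(βl) = tan(45.8°) = 1.03
Z_in = Z_0·(Z_L + jZ_0·tanβl)/(Z_0 + jZ_L·tanβl)
     = 175·(350 + j180)/(175 + j360)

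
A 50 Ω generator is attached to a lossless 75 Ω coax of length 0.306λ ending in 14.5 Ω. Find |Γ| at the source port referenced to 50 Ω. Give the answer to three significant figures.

βl = 2π × 0.306 = 110°
tan(βl) = -2.72
Z_in = Z_0·(Z_L + jZ_0·tanβl)/(Z_0 + jZ_L·tanβl) = 95.6 − j154 Ω
Γ_s = (Z_in − Z_s)/(Z_in + Z_s) = (45.6 − j154)/(146 − j154), |Γ_s| = 0.758

|Γ| ≈ 0.758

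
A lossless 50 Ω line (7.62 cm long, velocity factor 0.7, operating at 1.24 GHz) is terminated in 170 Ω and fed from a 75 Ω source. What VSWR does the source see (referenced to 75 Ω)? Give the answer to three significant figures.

VSWR ≈ 2.57

λ = v/f = 0.7·c / 1.24 GHz = 0.169 m
βl = 2π·l/λ = 2π × 0.45 = 162°
tan(βl) = -0.325
Z_in = Z_0·(Z_L + jZ_0·tanβl)/(Z_0 + jZ_L·tanβl) = 84.6 + j77.3 Ω
Γ_s = (Z_in − Z_s)/(Z_in + Z_s) = (9.55 + j77.3)/(160 + j77.3), |Γ_s| = 0.439
VSWR = (1 + |Γ_s|)/(1 − |Γ_s|)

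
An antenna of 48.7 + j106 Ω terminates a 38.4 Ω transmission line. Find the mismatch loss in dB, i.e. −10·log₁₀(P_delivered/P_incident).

Γ = (10.3 + j106)/(87.1 + j106), |Γ| = 0.776
|Γ|² = 0.603, so P_del/P_inc = 1 − |Γ|² = 0.397
ML = −10·log₁₀(1 − |Γ|²)

mismatch loss ≈ 4.01 dB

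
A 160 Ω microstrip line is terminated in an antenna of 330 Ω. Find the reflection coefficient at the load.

Γ = 0.347

Γ = (Z_L − Z_0)/(Z_L + Z_0) = (330 − 160)/(330 + 160) = 170/490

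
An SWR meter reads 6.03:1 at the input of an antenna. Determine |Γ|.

|Γ| = (S − 1)/(S + 1) = (6.03 − 1)/(6.03 + 1) = 5.03/7.03

|Γ| ≈ 0.716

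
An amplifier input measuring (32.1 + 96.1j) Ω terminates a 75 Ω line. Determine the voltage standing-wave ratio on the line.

VSWR ≈ 6.45

Γ = (Z_L − Z_0)/(Z_L + Z_0) = (-42.9 + j96.1)/(107.1 + j96.1)
|Γ| = 105/144 = 0.731
VSWR = (1 + |Γ|)/(1 − |Γ|) = 1.73/0.269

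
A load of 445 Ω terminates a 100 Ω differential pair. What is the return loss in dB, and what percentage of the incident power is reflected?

Γ = (445 − 100)/(445 + 100) = 0.633
RL = −20·log₁₀(0.633) = 3.97 dB
P_refl/P_inc = |Γ|² = 0.401

RL ≈ 3.97 dB; 40.1% of incident power reflected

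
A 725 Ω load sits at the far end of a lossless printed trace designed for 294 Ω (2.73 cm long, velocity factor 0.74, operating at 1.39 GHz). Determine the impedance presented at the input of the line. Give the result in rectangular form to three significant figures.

λ = v/f = 0.74·c / 1.39 GHz = 0.16 m
βl = 2π·l/λ = 2π × 0.171 = 61.5°
tan(βl) = tan(61.5°) = 1.84
Z_in = Z_0·(Z_L + jZ_0·tanβl)/(Z_0 + jZ_L·tanβl)
     = 294·(725 + j542)/(294 + j1340)

Z_in ≈ 147 − j127 Ω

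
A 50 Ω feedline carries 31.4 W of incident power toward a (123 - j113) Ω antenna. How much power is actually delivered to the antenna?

|Γ| = |(73 − j113)/(173 − j113)| = 0.651
|Γ|² = 0.424
P_refl = |Γ|²·P_inc = 13.3 W, P_del = (1 − |Γ|²)·P_inc = 18.1 W

P_delivered ≈ 18.1 W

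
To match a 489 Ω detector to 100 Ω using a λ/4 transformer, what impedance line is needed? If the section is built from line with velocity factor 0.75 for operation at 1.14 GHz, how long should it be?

Z_qwt = √(Z_0·R_L) = √(100 × 489) = √48900
λ = 0.75·c/f = 0.197 m, so l = λ/4 = 0.0493 m

Z_qwt ≈ 221 Ω; length ≈ 4.93 cm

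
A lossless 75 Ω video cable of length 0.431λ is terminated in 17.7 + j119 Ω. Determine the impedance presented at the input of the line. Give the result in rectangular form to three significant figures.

βl = 2π × 0.431 = 155°
tan(βl) = tan(155°) = -0.463
Z_in = Z_0·(Z_L + jZ_0·tanβl)/(Z_0 + jZ_L·tanβl)
     = 75·(17.7 + j84.3)/(130 − j8.19)

Z_in ≈ 7.12 + j49 Ω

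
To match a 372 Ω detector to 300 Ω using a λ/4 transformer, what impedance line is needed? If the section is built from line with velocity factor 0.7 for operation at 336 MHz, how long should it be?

Z_qwt ≈ 334 Ω; length ≈ 15.6 cm

Z_qwt = √(Z_0·R_L) = √(300 × 372) = √111600
λ = 0.7·c/f = 0.625 m, so l = λ/4 = 0.156 m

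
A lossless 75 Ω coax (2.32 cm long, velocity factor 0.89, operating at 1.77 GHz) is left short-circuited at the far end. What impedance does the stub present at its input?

λ = v/f = 0.89·c / 1.77 GHz = 0.151 m
βl = 2π·l/λ = 2π × 0.154 = 55.4°
tan(βl) = 1.45
For a short-circuited stub, Z_in = jZ_0·tan(βl)

Z_in ≈ +j109 Ω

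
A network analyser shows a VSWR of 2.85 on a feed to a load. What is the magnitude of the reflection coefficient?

|Γ| ≈ 0.481

|Γ| = (S − 1)/(S + 1) = (2.85 − 1)/(2.85 + 1) = 1.85/3.85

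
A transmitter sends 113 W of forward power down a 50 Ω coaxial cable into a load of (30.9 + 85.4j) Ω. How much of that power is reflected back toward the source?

|Γ| = |(-19.1 + j85.4)/(80.9 + j85.4)| = 0.744
|Γ|² = 0.553
P_refl = |Γ|²·P_inc = 62.5 W, P_del = (1 − |Γ|²)·P_inc = 50.5 W

P_reflected ≈ 62.5 W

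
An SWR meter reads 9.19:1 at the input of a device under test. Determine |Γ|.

|Γ| = (S − 1)/(S + 1) = (9.19 − 1)/(9.19 + 1) = 8.19/10.2

|Γ| ≈ 0.804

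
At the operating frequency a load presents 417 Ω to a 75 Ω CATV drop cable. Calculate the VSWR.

VSWR ≈ 5.56

For a purely resistive load, VSWR = R_L/Z_0 or Z_0/R_L (whichever > 1) = 417/75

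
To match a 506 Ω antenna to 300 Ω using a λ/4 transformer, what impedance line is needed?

Z_qwt = √(Z_0·R_L) = √(300 × 506) = √151800

Z_qwt ≈ 390 Ω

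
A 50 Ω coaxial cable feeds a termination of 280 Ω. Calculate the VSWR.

VSWR ≈ 5.6

For a purely resistive load, VSWR = R_L/Z_0 or Z_0/R_L (whichever > 1) = 280/50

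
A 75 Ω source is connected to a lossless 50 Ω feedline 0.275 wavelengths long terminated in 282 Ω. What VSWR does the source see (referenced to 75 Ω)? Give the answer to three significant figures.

βl = 2π × 0.275 = 99°
tan(βl) = -6.31
Z_in = Z_0·(Z_L + jZ_0·tanβl)/(Z_0 + jZ_L·tanβl) = 9.08 + j7.66 Ω
Γ_s = (Z_in − Z_s)/(Z_in + Z_s) = (-65.9 + j7.66)/(84.1 + j7.66), |Γ_s| = 0.786
VSWR = (1 + |Γ_s|)/(1 − |Γ_s|)

VSWR ≈ 8.35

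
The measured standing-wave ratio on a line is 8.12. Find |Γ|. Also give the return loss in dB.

|Γ| = (S − 1)/(S + 1) = (8.12 − 1)/(8.12 + 1) = 7.12/9.12
RL = −20·log₁₀|Γ| = −20·log₁₀(0.781)

|Γ| ≈ 0.781; return loss ≈ 2.15 dB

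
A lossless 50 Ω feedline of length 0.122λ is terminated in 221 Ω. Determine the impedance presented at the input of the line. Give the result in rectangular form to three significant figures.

Z_in ≈ 22.3 − j46.7 Ω

βl = 2π × 0.122 = 43.9°
tan(βl) = tan(43.9°) = 0.963
Z_in = Z_0·(Z_L + jZ_0·tanβl)/(Z_0 + jZ_L·tanβl)
     = 50·(221 + j48.1)/(50 + j213)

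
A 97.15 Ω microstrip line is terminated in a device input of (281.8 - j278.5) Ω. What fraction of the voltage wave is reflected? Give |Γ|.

|Γ| ≈ 0.711

Γ = (Z_L − Z_0)/(Z_L + Z_0) = (184.7 − j278.5)/(379 − j278.5)
|Γ| = 334/470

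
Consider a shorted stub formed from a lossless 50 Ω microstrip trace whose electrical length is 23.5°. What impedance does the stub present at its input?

Z_in ≈ +j21.7 Ω

tan(βl) = 0.435
For a shorted stub, Z_in = jZ_0·tan(βl)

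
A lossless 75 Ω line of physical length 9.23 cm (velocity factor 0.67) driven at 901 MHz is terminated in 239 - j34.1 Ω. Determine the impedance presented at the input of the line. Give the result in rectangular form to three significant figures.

Z_in ≈ 77.4 + j95.3 Ω

λ = v/f = 0.67·c / 901 MHz = 0.223 m
βl = 2π·l/λ = 2π × 0.414 = 149°
tan(βl) = tan(149°) = -0.602
Z_in = Z_0·(Z_L + jZ_0·tanβl)/(Z_0 + jZ_L·tanβl)
     = 75·(239 − j79.3)/(54.5 − j144)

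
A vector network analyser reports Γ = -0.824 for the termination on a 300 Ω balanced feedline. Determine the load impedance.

Z_L = Z_0·(1 + Γ)/(1 − Γ) = 300·(0.176)/(1.82)

Z_L ≈ 28.9 Ω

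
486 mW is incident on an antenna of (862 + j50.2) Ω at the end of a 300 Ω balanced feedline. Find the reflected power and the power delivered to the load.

P_reflected ≈ 114 mW; P_delivered ≈ 372 mW

|Γ| = |(562 + j50.2)/(1162 + j50.2)| = 0.485
|Γ|² = 0.235
P_refl = |Γ|²·P_inc = 114 mW, P_del = (1 − |Γ|²)·P_inc = 372 mW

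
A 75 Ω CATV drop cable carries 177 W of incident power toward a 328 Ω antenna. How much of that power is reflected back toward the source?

P_reflected ≈ 69.8 W

Γ = (328 − 75)/(328 + 75) = 0.628
|Γ|² = 0.394
P_refl = |Γ|²·P_inc = 69.8 W, P_del = (1 − |Γ|²)·P_inc = 107 W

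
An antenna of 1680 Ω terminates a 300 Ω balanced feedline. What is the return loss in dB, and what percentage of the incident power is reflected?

RL ≈ 3.14 dB; 48.6% of incident power reflected

Γ = (1680 − 300)/(1680 + 300) = 0.697
RL = −20·log₁₀(0.697) = 3.14 dB
P_refl/P_inc = |Γ|² = 0.486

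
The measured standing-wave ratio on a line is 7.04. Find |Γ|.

|Γ| ≈ 0.751

|Γ| = (S − 1)/(S + 1) = (7.04 − 1)/(7.04 + 1) = 6.04/8.04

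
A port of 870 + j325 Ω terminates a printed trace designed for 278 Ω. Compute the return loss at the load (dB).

RL ≈ 4.94 dB

Γ = (592 + j325)/(1148 + j325), |Γ| = 0.566
RL = −20·log₁₀|Γ| = −20·log₁₀(0.566)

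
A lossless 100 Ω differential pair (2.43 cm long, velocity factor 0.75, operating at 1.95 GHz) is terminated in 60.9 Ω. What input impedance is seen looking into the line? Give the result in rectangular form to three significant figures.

Z_in ≈ 149 + j36.6 Ω

λ = v/f = 0.75·c / 1.95 GHz = 0.115 m
βl = 2π·l/λ = 2π × 0.211 = 75.8°
tan(βl) = tan(75.8°) = 3.96
Z_in = Z_0·(Z_L + jZ_0·tanβl)/(Z_0 + jZ_L·tanβl)
     = 100·(60.9 + j396)/(100 + j241)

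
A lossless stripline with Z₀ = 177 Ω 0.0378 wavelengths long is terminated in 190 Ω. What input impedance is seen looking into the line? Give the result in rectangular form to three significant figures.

Z_in ≈ 188 − j6.11 Ω

βl = 2π × 0.0378 = 13.6°
tan(βl) = tan(13.6°) = 0.242
Z_in = Z_0·(Z_L + jZ_0·tanβl)/(Z_0 + jZ_L·tanβl)
     = 177·(190 + j42.8)/(177 + j46)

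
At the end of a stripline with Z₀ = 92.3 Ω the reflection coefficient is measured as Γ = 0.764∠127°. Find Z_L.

Z_L ≈ 15.3 + j45 Ω

Z_L = Z_0·(1 + Γ)/(1 − Γ) = 92.3·(0.54 + j0.61)/(1.46 − j0.61)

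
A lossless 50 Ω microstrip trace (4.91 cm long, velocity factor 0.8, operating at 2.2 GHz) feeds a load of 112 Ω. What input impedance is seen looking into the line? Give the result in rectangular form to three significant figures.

λ = v/f = 0.8·c / 2.2 GHz = 0.109 m
βl = 2π·l/λ = 2π × 0.45 = 162°
tan(βl) = tan(162°) = -0.324
Z_in = Z_0·(Z_L + jZ_0·tanβl)/(Z_0 + jZ_L·tanβl)
     = 50·(112 − j16.2)/(50 − j36.3)

Z_in ≈ 81 + j42.6 Ω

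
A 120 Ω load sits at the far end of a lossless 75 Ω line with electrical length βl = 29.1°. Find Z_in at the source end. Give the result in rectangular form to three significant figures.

tan(βl) = tan(29.1°) = 0.557
Z_in = Z_0·(Z_L + jZ_0·tanβl)/(Z_0 + jZ_L·tanβl)
     = 75·(120 + j41.7)/(75 + j66.8)

Z_in ≈ 87.7 − j36.3 Ω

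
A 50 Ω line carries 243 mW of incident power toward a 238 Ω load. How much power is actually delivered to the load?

P_delivered ≈ 139 mW

Γ = (238 − 50)/(238 + 50) = 0.653
|Γ|² = 0.426
P_refl = |Γ|²·P_inc = 104 mW, P_del = (1 − |Γ|²)·P_inc = 139 mW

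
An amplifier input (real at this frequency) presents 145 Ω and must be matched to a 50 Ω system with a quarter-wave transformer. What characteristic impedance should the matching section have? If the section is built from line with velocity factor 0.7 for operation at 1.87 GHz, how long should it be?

Z_qwt ≈ 85.1 Ω; length ≈ 2.81 cm

Z_qwt = √(Z_0·R_L) = √(50 × 145) = √7250
λ = 0.7·c/f = 0.112 m, so l = λ/4 = 0.0281 m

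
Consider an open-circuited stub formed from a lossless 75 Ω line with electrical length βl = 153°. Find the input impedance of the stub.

tan(βl) = -0.51
For an open-circuited stub, Z_in = −jZ_0·cot(βl) = −jZ_0/tan(βl)

Z_in ≈ +j147 Ω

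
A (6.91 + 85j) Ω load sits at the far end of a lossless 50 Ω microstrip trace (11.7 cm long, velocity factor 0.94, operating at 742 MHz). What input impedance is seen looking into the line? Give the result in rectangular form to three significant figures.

Z_in ≈ 1.82 − j8.37 Ω

λ = v/f = 0.94·c / 742 MHz = 0.38 m
βl = 2π·l/λ = 2π × 0.308 = 111°
tan(βl) = tan(111°) = -2.63
Z_in = Z_0·(Z_L + jZ_0·tanβl)/(Z_0 + jZ_L·tanβl)
     = 50·(6.91 − j46.4)/(273 − j18.2)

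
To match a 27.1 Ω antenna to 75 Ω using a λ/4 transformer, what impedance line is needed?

Z_qwt = √(Z_0·R_L) = √(75 × 27.1) = √2032

Z_qwt ≈ 45.1 Ω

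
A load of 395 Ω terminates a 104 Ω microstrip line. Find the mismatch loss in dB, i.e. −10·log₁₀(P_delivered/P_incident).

Γ = (395 − 104)/(395 + 104) = 0.583
|Γ|² = 0.34, so P_del/P_inc = 1 − |Γ|² = 0.66
ML = −10·log₁₀(1 − |Γ|²)

mismatch loss ≈ 1.81 dB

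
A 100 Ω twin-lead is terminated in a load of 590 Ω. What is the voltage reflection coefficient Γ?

Γ = 0.71

Γ = (Z_L − Z_0)/(Z_L + Z_0) = (590 − 100)/(590 + 100) = 490/690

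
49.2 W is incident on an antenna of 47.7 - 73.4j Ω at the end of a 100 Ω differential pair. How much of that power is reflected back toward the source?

|Γ| = |(-52.3 − j73.4)/(147.7 − j73.4)| = 0.546
|Γ|² = 0.299
P_refl = |Γ|²·P_inc = 14.7 W, P_del = (1 − |Γ|²)·P_inc = 34.5 W

P_reflected ≈ 14.7 W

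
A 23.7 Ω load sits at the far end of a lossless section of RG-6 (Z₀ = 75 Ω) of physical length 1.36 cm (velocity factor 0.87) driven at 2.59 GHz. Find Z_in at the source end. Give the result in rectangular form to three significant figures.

λ = v/f = 0.87·c / 2.59 GHz = 0.101 m
βl = 2π·l/λ = 2π × 0.135 = 48.6°
tan(βl) = tan(48.6°) = 1.13
Z_in = Z_0·(Z_L + jZ_0·tanβl)/(Z_0 + jZ_L·tanβl)
     = 75·(23.7 + j85)/(75 + j26.9)

Z_in ≈ 48 + j67.8 Ω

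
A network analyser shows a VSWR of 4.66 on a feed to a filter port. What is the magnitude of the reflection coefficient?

|Γ| = (S − 1)/(S + 1) = (4.66 − 1)/(4.66 + 1) = 3.66/5.66

|Γ| ≈ 0.647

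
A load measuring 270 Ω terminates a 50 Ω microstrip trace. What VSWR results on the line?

For a purely resistive load, VSWR = R_L/Z_0 or Z_0/R_L (whichever > 1) = 270/50

VSWR ≈ 5.4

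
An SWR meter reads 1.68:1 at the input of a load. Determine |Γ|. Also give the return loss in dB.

|Γ| = (S − 1)/(S + 1) = (1.68 − 1)/(1.68 + 1) = 0.68/2.68
RL = −20·log₁₀|Γ| = −20·log₁₀(0.254)

|Γ| ≈ 0.254; return loss ≈ 11.9 dB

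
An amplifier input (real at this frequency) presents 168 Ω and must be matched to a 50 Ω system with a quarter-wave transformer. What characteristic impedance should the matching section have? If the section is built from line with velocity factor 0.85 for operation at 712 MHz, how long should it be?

Z_qwt ≈ 91.7 Ω; length ≈ 8.95 cm

Z_qwt = √(Z_0·R_L) = √(50 × 168) = √8400
λ = 0.85·c/f = 0.358 m, so l = λ/4 = 0.0895 m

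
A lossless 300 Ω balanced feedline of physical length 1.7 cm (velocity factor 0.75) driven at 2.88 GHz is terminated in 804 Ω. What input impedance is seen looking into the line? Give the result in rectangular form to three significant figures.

λ = v/f = 0.75·c / 2.88 GHz = 0.0781 m
βl = 2π·l/λ = 2π × 0.218 = 78.3°
tan(βl) = tan(78.3°) = 4.84
Z_in = Z_0·(Z_L + jZ_0·tanβl)/(Z_0 + jZ_L·tanβl)
     = 300·(804 + j1450)/(300 + j3890)

Z_in ≈ 116 − j53 Ω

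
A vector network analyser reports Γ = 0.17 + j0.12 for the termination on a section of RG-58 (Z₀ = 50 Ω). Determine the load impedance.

Z_L = Z_0·(1 + Γ)/(1 − Γ) = 50·(1.17 + j0.12)/(0.83 − j0.12)

Z_L ≈ 68 + j17.1 Ω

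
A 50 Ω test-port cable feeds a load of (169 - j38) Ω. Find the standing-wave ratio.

Γ = (Z_L − Z_0)/(Z_L + Z_0) = (119 − j38)/(219 − j38)
|Γ| = 125/222 = 0.562
VSWR = (1 + |Γ|)/(1 − |Γ|) = 1.56/0.438

VSWR ≈ 3.57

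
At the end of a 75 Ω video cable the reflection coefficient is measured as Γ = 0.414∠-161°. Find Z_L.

Z_L = Z_0·(1 + Γ)/(1 − Γ) = 75·(0.609 − j0.135)/(1.39 + j0.135)

Z_L ≈ 31.8 − j10.3 Ω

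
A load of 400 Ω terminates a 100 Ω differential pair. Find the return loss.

RL ≈ 4.44 dB

Γ = (400 − 100)/(400 + 100) = 0.6
RL = −20·log₁₀|Γ| = −20·log₁₀(0.6)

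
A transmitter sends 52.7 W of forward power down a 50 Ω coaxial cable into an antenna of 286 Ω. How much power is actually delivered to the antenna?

Γ = (286 − 50)/(286 + 50) = 0.702
|Γ|² = 0.493
P_refl = |Γ|²·P_inc = 26 W, P_del = (1 − |Γ|²)·P_inc = 26.7 W

P_delivered ≈ 26.7 W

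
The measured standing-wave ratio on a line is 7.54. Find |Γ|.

|Γ| ≈ 0.766

|Γ| = (S − 1)/(S + 1) = (7.54 − 1)/(7.54 + 1) = 6.54/8.54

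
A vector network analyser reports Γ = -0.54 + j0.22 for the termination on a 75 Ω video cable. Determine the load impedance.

Z_L = Z_0·(1 + Γ)/(1 − Γ) = 75·(0.46 + j0.22)/(1.54 − j0.22)

Z_L ≈ 20.5 + j13.6 Ω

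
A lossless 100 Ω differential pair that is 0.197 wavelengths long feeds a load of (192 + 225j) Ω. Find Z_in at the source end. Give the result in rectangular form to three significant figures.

βl = 2π × 0.197 = 70.9°
tan(βl) = tan(70.9°) = 2.89
Z_in = Z_0·(Z_L + jZ_0·tanβl)/(Z_0 + jZ_L·tanβl)
     = 100·(192 + j514)/(-550 + j555)

Z_in ≈ 29.4 − j63.7 Ω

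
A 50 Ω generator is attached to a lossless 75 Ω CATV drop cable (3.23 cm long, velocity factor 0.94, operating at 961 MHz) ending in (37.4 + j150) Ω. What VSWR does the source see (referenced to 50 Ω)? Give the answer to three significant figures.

VSWR ≈ 15.1

λ = v/f = 0.94·c / 961 MHz = 0.293 m
βl = 2π·l/λ = 2π × 0.11 = 39.6°
tan(βl) = 0.828
Z_in = Z_0·(Z_L + jZ_0·tanβl)/(Z_0 + jZ_L·tanβl) = 105 − j257 Ω
Γ_s = (Z_in − Z_s)/(Z_in + Z_s) = (54.9 − j257)/(155 − j257), |Γ_s| = 0.876
VSWR = (1 + |Γ_s|)/(1 − |Γ_s|)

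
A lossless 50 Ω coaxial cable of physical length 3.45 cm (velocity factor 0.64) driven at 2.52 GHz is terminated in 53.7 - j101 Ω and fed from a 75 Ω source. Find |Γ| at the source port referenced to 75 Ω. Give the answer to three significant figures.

|Γ| ≈ 0.582

λ = v/f = 0.64·c / 2.52 GHz = 0.0762 m
βl = 2π·l/λ = 2π × 0.453 = 163°
tan(βl) = -0.305
Z_in = Z_0·(Z_L + jZ_0·tanβl)/(Z_0 + jZ_L·tanβl) = 231 − j106 Ω
Γ_s = (Z_in − Z_s)/(Z_in + Z_s) = (156 − j106)/(306 − j106), |Γ_s| = 0.582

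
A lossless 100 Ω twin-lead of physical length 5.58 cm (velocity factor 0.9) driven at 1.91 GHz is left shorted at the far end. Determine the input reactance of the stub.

λ = v/f = 0.9·c / 1.91 GHz = 0.141 m
βl = 2π·l/λ = 2π × 0.395 = 142°
tan(βl) = -0.778
For a shorted stub, Z_in = jZ_0·tan(βl)

X_in ≈ -77.8 Ω (capacitive)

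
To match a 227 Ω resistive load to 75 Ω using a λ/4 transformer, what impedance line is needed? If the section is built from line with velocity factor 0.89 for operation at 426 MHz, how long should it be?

Z_qwt = √(Z_0·R_L) = √(75 × 227) = √17020
λ = 0.89·c/f = 0.627 m, so l = λ/4 = 0.157 m

Z_qwt ≈ 130 Ω; length ≈ 15.7 cm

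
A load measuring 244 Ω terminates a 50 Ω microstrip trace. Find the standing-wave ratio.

VSWR ≈ 4.88

For a purely resistive load, VSWR = R_L/Z_0 or Z_0/R_L (whichever > 1) = 244/50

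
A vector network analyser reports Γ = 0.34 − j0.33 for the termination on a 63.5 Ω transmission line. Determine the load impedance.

Z_L = Z_0·(1 + Γ)/(1 − Γ) = 63.5·(1.34 − j0.33)/(0.66 + j0.33)

Z_L ≈ 90.4 − j77 Ω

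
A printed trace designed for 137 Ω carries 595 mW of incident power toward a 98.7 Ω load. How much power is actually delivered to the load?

P_delivered ≈ 579 mW

Γ = (98.7 − 137)/(98.7 + 137) = -0.162
|Γ|² = 0.0264
P_refl = |Γ|²·P_inc = 15.7 mW, P_del = (1 − |Γ|²)·P_inc = 579 mW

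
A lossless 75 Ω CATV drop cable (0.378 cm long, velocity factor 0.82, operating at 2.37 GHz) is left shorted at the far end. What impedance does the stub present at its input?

Z_in ≈ +j17.5 Ω

λ = v/f = 0.82·c / 2.37 GHz = 0.104 m
βl = 2π·l/λ = 2π × 0.0364 = 13.1°
tan(βl) = 0.233
For a shorted stub, Z_in = jZ_0·tan(βl)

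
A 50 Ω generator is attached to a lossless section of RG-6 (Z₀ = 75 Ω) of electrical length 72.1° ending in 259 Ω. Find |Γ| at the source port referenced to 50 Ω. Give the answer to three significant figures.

|Γ| ≈ 0.445

tan(βl) = 3.1
Z_in = Z_0·(Z_L + jZ_0·tanβl)/(Z_0 + jZ_L·tanβl) = 23.8 − j22 Ω
Γ_s = (Z_in − Z_s)/(Z_in + Z_s) = (-26.2 − j22)/(73.8 − j22), |Γ_s| = 0.445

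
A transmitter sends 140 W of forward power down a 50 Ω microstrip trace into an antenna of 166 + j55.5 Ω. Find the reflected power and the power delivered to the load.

|Γ| = |(116 + j55.5)/(216 + j55.5)| = 0.577
|Γ|² = 0.332
P_refl = |Γ|²·P_inc = 46.5 W, P_del = (1 − |Γ|²)·P_inc = 93.5 W

P_reflected ≈ 46.5 W; P_delivered ≈ 93.5 W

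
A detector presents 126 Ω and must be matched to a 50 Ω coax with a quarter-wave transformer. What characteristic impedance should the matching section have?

Z_qwt = √(Z_0·R_L) = √(50 × 126) = √6300

Z_qwt ≈ 79.4 Ω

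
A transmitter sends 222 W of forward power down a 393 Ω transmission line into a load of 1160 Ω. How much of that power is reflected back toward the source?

P_reflected ≈ 54.2 W

Γ = (1160 − 393)/(1160 + 393) = 0.494
|Γ|² = 0.244
P_refl = |Γ|²·P_inc = 54.2 W, P_del = (1 − |Γ|²)·P_inc = 168 W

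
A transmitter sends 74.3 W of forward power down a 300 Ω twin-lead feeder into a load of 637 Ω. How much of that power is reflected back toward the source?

Γ = (637 − 300)/(637 + 300) = 0.36
|Γ|² = 0.129
P_refl = |Γ|²·P_inc = 9.61 W, P_del = (1 − |Γ|²)·P_inc = 64.7 W

P_reflected ≈ 9.61 W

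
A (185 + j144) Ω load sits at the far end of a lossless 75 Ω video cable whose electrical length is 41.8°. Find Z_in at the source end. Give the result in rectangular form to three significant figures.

Z_in ≈ 61.9 − j104 Ω

tan(βl) = tan(41.8°) = 0.894
Z_in = Z_0·(Z_L + jZ_0·tanβl)/(Z_0 + jZ_L·tanβl)
     = 75·(185 + j211)/(-53.8 + j165)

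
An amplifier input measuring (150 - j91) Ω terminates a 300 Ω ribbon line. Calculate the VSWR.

Γ = (Z_L − Z_0)/(Z_L + Z_0) = (-150 − j91)/(450 − j91)
|Γ| = 175/459 = 0.382
VSWR = (1 + |Γ|)/(1 − |Γ|) = 1.38/0.618

VSWR ≈ 2.24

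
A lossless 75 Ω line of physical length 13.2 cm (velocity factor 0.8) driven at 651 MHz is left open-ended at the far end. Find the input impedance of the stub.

Z_in ≈ +j60.5 Ω

λ = v/f = 0.8·c / 651 MHz = 0.369 m
βl = 2π·l/λ = 2π × 0.358 = 129°
tan(βl) = -1.24
For an open-ended stub, Z_in = −jZ_0·cot(βl) = −jZ_0/tan(βl)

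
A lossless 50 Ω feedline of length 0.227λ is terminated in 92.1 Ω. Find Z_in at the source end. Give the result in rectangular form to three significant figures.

Z_in ≈ 27.5 − j5.1 Ω

βl = 2π × 0.227 = 81.7°
tan(βl) = tan(81.7°) = 6.87
Z_in = Z_0·(Z_L + jZ_0·tanβl)/(Z_0 + jZ_L·tanβl)
     = 50·(92.1 + j344)/(50 + j633)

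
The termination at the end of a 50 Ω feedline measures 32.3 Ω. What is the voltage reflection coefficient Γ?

Γ = -0.215

Γ = (Z_L − Z_0)/(Z_L + Z_0) = (32.3 − 50)/(32.3 + 50) = -17.7/82.3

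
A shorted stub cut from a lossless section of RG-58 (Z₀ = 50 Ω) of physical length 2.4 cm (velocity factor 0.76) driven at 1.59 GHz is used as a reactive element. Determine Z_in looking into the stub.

Z_in ≈ +j87.5 Ω

λ = v/f = 0.76·c / 1.59 GHz = 0.143 m
βl = 2π·l/λ = 2π × 0.167 = 60.3°
tan(βl) = 1.75
For a shorted stub, Z_in = jZ_0·tan(βl)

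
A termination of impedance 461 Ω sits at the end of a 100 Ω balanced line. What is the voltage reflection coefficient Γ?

Γ = 0.643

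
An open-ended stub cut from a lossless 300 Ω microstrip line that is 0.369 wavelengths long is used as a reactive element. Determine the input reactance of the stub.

βl = 2π × 0.369 = 133°
tan(βl) = -1.08
For an open-ended stub, Z_in = −jZ_0·cot(βl) = −jZ_0/tan(βl)

X_in ≈ 278 Ω (inductive)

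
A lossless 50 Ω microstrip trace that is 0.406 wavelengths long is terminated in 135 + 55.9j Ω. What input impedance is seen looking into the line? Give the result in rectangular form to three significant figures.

βl = 2π × 0.406 = 146°
tan(βl) = tan(146°) = -0.67
Z_in = Z_0·(Z_L + jZ_0·tanβl)/(Z_0 + jZ_L·tanβl)
     = 50·(135 + j22.4)/(87.5 − j90.5)

Z_in ≈ 30.9 + j44.7 Ω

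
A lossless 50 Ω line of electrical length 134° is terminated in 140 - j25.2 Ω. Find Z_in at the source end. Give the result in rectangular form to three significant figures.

Z_in ≈ 33.6 + j42.7 Ω

tan(βl) = tan(134°) = -1.04
Z_in = Z_0·(Z_L + jZ_0·tanβl)/(Z_0 + jZ_L·tanβl)
     = 50·(140 − j77)/(23.9 − j145)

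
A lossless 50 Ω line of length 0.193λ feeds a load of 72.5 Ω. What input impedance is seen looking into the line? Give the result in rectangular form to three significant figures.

Z_in ≈ 36.9 − j9.2 Ω

βl = 2π × 0.193 = 69.5°
tan(βl) = tan(69.5°) = 2.67
Z_in = Z_0·(Z_L + jZ_0·tanβl)/(Z_0 + jZ_L·tanβl)
     = 50·(72.5 + j134)/(50 + j194)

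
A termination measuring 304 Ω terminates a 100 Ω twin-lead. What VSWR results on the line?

For a purely resistive load, VSWR = R_L/Z_0 or Z_0/R_L (whichever > 1) = 304/100

VSWR ≈ 3.04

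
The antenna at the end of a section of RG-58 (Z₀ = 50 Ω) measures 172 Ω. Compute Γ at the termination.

Γ = 0.55

Γ = (Z_L − Z_0)/(Z_L + Z_0) = (172 − 50)/(172 + 50) = 122/222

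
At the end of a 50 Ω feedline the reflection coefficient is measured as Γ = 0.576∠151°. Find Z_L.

Z_L ≈ 14.3 + j11.9 Ω

Z_L = Z_0·(1 + Γ)/(1 − Γ) = 50·(0.496 + j0.279)/(1.5 − j0.279)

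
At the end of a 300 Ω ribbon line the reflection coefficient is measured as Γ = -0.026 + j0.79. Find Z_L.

Z_L ≈ 67.1 + j283 Ω

Z_L = Z_0·(1 + Γ)/(1 − Γ) = 300·(0.974 + j0.79)/(1.03 − j0.79)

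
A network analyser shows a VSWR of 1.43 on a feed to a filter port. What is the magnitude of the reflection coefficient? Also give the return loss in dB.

|Γ| ≈ 0.177; return loss ≈ 15 dB

|Γ| = (S − 1)/(S + 1) = (1.43 − 1)/(1.43 + 1) = 0.43/2.43
RL = −20·log₁₀|Γ| = −20·log₁₀(0.177)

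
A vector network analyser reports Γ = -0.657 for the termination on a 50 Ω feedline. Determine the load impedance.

Z_L ≈ 10.4 Ω

Z_L = Z_0·(1 + Γ)/(1 − Γ) = 50·(0.343)/(1.66)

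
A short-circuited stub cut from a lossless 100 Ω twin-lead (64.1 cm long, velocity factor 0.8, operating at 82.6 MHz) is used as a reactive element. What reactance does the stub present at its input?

X_in ≈ 535 Ω (inductive)

λ = v/f = 0.8·c / 82.6 MHz = 2.91 m
βl = 2π·l/λ = 2π × 0.221 = 79.4°
tan(βl) = 5.35
For a short-circuited stub, Z_in = jZ_0·tan(βl)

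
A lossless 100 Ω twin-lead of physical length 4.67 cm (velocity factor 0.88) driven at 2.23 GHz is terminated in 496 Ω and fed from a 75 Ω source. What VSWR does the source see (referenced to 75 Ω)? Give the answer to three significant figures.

VSWR ≈ 5.53

λ = v/f = 0.88·c / 2.23 GHz = 0.118 m
βl = 2π·l/λ = 2π × 0.394 = 142°
tan(βl) = -0.781
Z_in = Z_0·(Z_L + jZ_0·tanβl)/(Z_0 + jZ_L·tanβl) = 49.9 + j115 Ω
Γ_s = (Z_in − Z_s)/(Z_in + Z_s) = (-25.1 + j115)/(125 + j115), |Γ_s| = 0.694
VSWR = (1 + |Γ_s|)/(1 − |Γ_s|)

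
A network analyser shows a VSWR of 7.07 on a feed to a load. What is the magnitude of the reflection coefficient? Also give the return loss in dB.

|Γ| = (S − 1)/(S + 1) = (7.07 − 1)/(7.07 + 1) = 6.07/8.07
RL = −20·log₁₀|Γ| = −20·log₁₀(0.752)

|Γ| ≈ 0.752; return loss ≈ 2.47 dB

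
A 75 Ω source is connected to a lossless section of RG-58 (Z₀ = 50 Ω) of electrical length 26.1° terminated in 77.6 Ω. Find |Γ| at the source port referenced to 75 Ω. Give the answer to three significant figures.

|Γ| ≈ 0.189

tan(βl) = 0.49
Z_in = Z_0·(Z_L + jZ_0·tanβl)/(Z_0 + jZ_L·tanβl) = 61 − j21.9 Ω
Γ_s = (Z_in − Z_s)/(Z_in + Z_s) = (-14 − j21.9)/(136 − j21.9), |Γ_s| = 0.189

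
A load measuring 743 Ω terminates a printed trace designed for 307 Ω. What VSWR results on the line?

VSWR ≈ 2.42

For a purely resistive load, VSWR = R_L/Z_0 or Z_0/R_L (whichever > 1) = 743/307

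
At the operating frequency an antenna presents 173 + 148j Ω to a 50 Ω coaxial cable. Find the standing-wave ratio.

VSWR ≈ 6.12

Γ = (Z_L − Z_0)/(Z_L + Z_0) = (123 + j148)/(223 + j148)
|Γ| = 192/268 = 0.719
VSWR = (1 + |Γ|)/(1 − |Γ|) = 1.72/0.281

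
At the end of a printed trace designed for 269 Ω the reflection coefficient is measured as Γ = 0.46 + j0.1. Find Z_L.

Z_L = Z_0·(1 + Γ)/(1 − Γ) = 269·(1.46 + j0.1)/(0.54 − j0.1)

Z_L ≈ 694 + j178 Ω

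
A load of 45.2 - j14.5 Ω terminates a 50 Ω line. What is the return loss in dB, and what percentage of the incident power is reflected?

Γ = (-4.8 − j14.5)/(95.2 − j14.5), |Γ| = 0.159
RL = −20·log₁₀(0.159) = 16 dB
P_refl/P_inc = |Γ|² = 0.0252

RL ≈ 16 dB; 2.52% of incident power reflected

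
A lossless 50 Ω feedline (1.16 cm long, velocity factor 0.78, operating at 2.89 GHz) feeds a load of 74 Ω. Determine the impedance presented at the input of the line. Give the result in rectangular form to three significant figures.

Z_in ≈ 42.8 − j16.7 Ω

λ = v/f = 0.78·c / 2.89 GHz = 0.081 m
βl = 2π·l/λ = 2π × 0.143 = 51.6°
tan(βl) = tan(51.6°) = 1.26
Z_in = Z_0·(Z_L + jZ_0·tanβl)/(Z_0 + jZ_L·tanβl)
     = 50·(74 + j63)/(50 + j93.3)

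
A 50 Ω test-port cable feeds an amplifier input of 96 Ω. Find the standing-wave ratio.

Γ = (96 − 50)/(96 + 50) = 0.315
VSWR = (1 + 0.315)/(1 − 0.315)

VSWR ≈ 1.92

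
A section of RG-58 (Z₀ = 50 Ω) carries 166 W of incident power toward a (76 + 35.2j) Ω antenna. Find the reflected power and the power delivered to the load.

P_reflected ≈ 18.6 W; P_delivered ≈ 147 W

|Γ| = |(26 + j35.2)/(126 + j35.2)| = 0.335
|Γ|² = 0.112
P_refl = |Γ|²·P_inc = 18.6 W, P_del = (1 − |Γ|²)·P_inc = 147 W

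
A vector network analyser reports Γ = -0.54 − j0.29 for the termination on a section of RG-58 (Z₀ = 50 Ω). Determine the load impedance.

Z_L = Z_0·(1 + Γ)/(1 − Γ) = 50·(0.46 − j0.29)/(1.54 + j0.29)

Z_L ≈ 12.7 − j11.8 Ω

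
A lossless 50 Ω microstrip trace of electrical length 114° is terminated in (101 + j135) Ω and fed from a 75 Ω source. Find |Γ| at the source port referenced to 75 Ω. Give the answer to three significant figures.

tan(βl) = -2.25
Z_in = Z_0·(Z_L + jZ_0·tanβl)/(Z_0 + jZ_L·tanβl) = 8.66 + j8.78 Ω
Γ_s = (Z_in − Z_s)/(Z_in + Z_s) = (-66.3 + j8.78)/(83.7 + j8.78), |Γ_s| = 0.795

|Γ| ≈ 0.795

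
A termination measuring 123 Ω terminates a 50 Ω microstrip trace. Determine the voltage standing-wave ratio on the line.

Γ = (123 − 50)/(123 + 50) = 0.422
VSWR = (1 + 0.422)/(1 − 0.422)

VSWR ≈ 2.46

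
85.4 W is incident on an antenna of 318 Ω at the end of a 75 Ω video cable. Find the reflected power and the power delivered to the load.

P_reflected ≈ 32.7 W; P_delivered ≈ 52.7 W

Γ = (318 − 75)/(318 + 75) = 0.618
|Γ|² = 0.382
P_refl = |Γ|²·P_inc = 32.7 W, P_del = (1 − |Γ|²)·P_inc = 52.7 W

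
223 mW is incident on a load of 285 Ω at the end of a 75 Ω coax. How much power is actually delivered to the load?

Γ = (285 − 75)/(285 + 75) = 0.583
|Γ|² = 0.34
P_refl = |Γ|²·P_inc = 75.9 mW, P_del = (1 − |Γ|²)·P_inc = 147 mW

P_delivered ≈ 147 mW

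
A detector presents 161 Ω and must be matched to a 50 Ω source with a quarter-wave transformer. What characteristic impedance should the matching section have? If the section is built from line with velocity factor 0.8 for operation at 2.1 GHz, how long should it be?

Z_qwt = √(Z_0·R_L) = √(50 × 161) = √8050
λ = 0.8·c/f = 0.114 m, so l = λ/4 = 0.0286 m

Z_qwt ≈ 89.7 Ω; length ≈ 2.86 cm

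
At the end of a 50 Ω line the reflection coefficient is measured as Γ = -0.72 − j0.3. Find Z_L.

Z_L ≈ 6.42 − j9.84 Ω

Z_L = Z_0·(1 + Γ)/(1 − Γ) = 50·(0.28 − j0.3)/(1.72 + j0.3)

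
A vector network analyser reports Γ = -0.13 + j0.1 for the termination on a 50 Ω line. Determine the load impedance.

Z_L = Z_0·(1 + Γ)/(1 − Γ) = 50·(0.87 + j0.1)/(1.13 − j0.1)

Z_L ≈ 37.8 + j7.77 Ω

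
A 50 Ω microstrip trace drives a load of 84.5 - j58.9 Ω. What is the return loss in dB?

Γ = (34.5 − j58.9)/(134.5 − j58.9), |Γ| = 0.465
RL = −20·log₁₀|Γ| = −20·log₁₀(0.465)

RL ≈ 6.65 dB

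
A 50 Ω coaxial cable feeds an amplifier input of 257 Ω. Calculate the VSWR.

VSWR ≈ 5.14

Γ = (257 − 50)/(257 + 50) = 0.674
VSWR = (1 + 0.674)/(1 − 0.674)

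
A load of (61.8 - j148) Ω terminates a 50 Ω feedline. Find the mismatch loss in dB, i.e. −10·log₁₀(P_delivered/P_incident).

mismatch loss ≈ 4.45 dB

Γ = (11.8 − j148)/(111.8 − j148), |Γ| = 0.8
|Γ|² = 0.641, so P_del/P_inc = 1 − |Γ|² = 0.359
ML = −10·log₁₀(1 − |Γ|²)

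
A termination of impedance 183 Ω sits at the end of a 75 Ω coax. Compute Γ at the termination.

Γ = (Z_L − Z_0)/(Z_L + Z_0) = (183 − 75)/(183 + 75) = 108/258

Γ = 0.419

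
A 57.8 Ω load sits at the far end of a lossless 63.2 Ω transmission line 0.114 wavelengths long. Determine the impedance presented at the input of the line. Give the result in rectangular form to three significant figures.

Z_in ≈ 62.2 + j5.51 Ω

βl = 2π × 0.114 = 41°
tan(βl) = tan(41°) = 0.871
Z_in = Z_0·(Z_L + jZ_0·tanβl)/(Z_0 + jZ_L·tanβl)
     = 63.2·(57.8 + j55)/(63.2 + j50.3)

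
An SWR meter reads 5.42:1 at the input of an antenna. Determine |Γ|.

|Γ| ≈ 0.688

|Γ| = (S − 1)/(S + 1) = (5.42 − 1)/(5.42 + 1) = 4.42/6.42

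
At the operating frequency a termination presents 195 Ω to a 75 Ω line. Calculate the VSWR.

VSWR ≈ 2.6

Γ = (195 − 75)/(195 + 75) = 0.444
VSWR = (1 + 0.444)/(1 − 0.444)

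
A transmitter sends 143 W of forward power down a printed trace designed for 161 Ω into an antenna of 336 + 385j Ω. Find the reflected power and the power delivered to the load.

P_reflected ≈ 64.7 W; P_delivered ≈ 78.3 W

|Γ| = |(175 + j385)/(497 + j385)| = 0.673
|Γ|² = 0.453
P_refl = |Γ|²·P_inc = 64.7 W, P_del = (1 − |Γ|²)·P_inc = 78.3 W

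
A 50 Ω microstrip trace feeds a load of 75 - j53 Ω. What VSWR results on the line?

VSWR ≈ 2.52

Γ = (Z_L − Z_0)/(Z_L + Z_0) = (25 − j53)/(125 − j53)
|Γ| = 58.6/136 = 0.432
VSWR = (1 + |Γ|)/(1 − |Γ|) = 1.43/0.568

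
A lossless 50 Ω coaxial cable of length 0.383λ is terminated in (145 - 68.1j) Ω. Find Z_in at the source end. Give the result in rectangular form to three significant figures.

Z_in ≈ 38 + j58.7 Ω

βl = 2π × 0.383 = 138°
tan(βl) = tan(138°) = -0.904
Z_in = Z_0·(Z_L + jZ_0·tanβl)/(Z_0 + jZ_L·tanβl)
     = 50·(145 − j113)/(-11.6 − j131)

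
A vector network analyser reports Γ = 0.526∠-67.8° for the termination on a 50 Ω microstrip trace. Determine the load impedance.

Z_L ≈ 41.1 − j55.4 Ω

Z_L = Z_0·(1 + Γ)/(1 − Γ) = 50·(1.2 − j0.487)/(0.801 + j0.487)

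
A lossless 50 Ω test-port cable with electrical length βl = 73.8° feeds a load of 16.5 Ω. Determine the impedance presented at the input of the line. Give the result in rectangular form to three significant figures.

tan(βl) = tan(73.8°) = 3.44
Z_in = Z_0·(Z_L + jZ_0·tanβl)/(Z_0 + jZ_L·tanβl)
     = 50·(16.5 + j172)/(50 + j56.8)

Z_in ≈ 92.6 + j67 Ω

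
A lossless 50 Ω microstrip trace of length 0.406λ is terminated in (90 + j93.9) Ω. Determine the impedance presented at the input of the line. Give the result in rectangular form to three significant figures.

βl = 2π × 0.406 = 146°
tan(βl) = tan(146°) = -0.67
Z_in = Z_0·(Z_L + jZ_0·tanβl)/(Z_0 + jZ_L·tanβl)
     = 50·(90 + j60.4)/(113 − j60.3)

Z_in ≈ 19.9 + j37.3 Ω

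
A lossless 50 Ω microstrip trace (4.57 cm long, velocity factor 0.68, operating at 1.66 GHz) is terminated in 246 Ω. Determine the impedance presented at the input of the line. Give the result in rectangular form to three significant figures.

λ = v/f = 0.68·c / 1.66 GHz = 0.123 m
βl = 2π·l/λ = 2π × 0.372 = 134°
tan(βl) = tan(134°) = -1.04
Z_in = Z_0·(Z_L + jZ_0·tanβl)/(Z_0 + jZ_L·tanβl)
     = 50·(246 − j52)/(50 − j256)

Z_in ≈ 18.8 + j44.4 Ω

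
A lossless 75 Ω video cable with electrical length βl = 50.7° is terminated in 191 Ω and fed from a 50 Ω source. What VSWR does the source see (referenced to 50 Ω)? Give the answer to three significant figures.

VSWR ≈ 2.63

tan(βl) = 1.22
Z_in = Z_0·(Z_L + jZ_0·tanβl)/(Z_0 + jZ_L·tanβl) = 44.6 − j47.1 Ω
Γ_s = (Z_in − Z_s)/(Z_in + Z_s) = (-5.42 − j47.1)/(94.6 − j47.1), |Γ_s| = 0.448
VSWR = (1 + |Γ_s|)/(1 − |Γ_s|)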